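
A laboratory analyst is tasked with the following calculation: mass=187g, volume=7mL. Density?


ρ = mass/volume
= 187/7
= 26.714 g/mL

26.714 g/mL


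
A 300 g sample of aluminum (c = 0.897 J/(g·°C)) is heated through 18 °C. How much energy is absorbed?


q = mcΔT = 300 × 0.897 × 18
= 4843.80 J

4843.80 J


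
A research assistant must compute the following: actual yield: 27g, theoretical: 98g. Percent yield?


% yield = actual/theoretical × 100
= 27/98 × 100
= 27.55%

27.55%


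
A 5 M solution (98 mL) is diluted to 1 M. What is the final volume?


C1V1 = C2V2
5 × 98 = 1 × V2
V2 = 490/1 = 490.0 mL

490.0 mL


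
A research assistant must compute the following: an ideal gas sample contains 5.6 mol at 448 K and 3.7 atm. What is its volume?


PV = nRT  (R = 0.08206 L·atm/(mol·K))
V = nRT/P = 5.6×0.08206×448/3.7
= 55.641 L

55.641 L


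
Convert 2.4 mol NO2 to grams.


M(NO2) = 46.01 g/mol
mass = n × M = 2.4 × 46.01 = 110.42 g

110.42 g


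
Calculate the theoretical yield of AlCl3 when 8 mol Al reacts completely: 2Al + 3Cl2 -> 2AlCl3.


Mole ratio AlCl3:Al = 2:2
n(AlCl3) = 8 × 2/2 = 8.000 mol
mass = 8.000 × 133.33 = 1066.64 g

1066.64 g


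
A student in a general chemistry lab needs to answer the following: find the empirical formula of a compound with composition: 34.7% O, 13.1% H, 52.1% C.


Assume 100 g sample. Moles of each element:
  O: 34.7/16.0 = 2.169 mol
  H: 13.1/1.008 = 12.996 mol
  C: 52.1/12.01 = 4.338 mol
Divide by smallest (2.169):
  O: 2.169/2.169 = 1.0
  H: 12.996/2.169 = 5.99
  C: 4.338/2.169 = 2.0
Empirical formula: C2H6O

C2H6O


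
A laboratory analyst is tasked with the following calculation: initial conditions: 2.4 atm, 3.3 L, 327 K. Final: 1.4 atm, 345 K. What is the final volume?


P1V1/T1 = P2V2/T2
V2 = P1V1T2/(T1P2)
= 2.4×3.3×345/(327×1.4)
= 5.969 L

5.969 L


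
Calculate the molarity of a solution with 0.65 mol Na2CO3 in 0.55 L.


M = n/V = 0.65/0.55 = 1.182 mol/L

1.182 M


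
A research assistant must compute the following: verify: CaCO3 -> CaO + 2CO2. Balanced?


Equation: CaCO3 -> CaO + 2CO2
Check atoms: C: 1≠2, Ca: 1=1, O: 3≠5
Not balanced

No, not balanced


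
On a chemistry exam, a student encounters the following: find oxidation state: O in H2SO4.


O is usually -2
Oxidation number: -2

-2


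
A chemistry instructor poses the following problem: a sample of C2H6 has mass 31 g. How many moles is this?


M(C2H6) = 30.07 g/mol
n = mass/M = 31/30.07 = 1.0309 mol

1.0309 mol


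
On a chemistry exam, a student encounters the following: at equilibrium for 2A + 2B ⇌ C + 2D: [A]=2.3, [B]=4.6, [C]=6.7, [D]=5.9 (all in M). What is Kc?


Kc = [C][D]^2/([A]^2[B]^2)
= (6.7^1 × 5.9^2)/(2.3^2 × 4.6^2)
= 233.227/111.9364
= 2.084

2.084


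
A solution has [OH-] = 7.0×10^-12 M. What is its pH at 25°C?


pOH = -log10([OH-]) = -log10(7.0×10^-12)
= 12 - log10(7.0) = 11.15
pH = 14 - pOH = 14 - 11.15 = 2.85

2.85


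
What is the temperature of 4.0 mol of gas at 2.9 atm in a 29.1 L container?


PV = nRT  (R = 0.08206 L·atm/(mol·K))
T = PV/(nR) = 2.9×29.1/(4.0×0.08206)
= 84.39/0.328240
= 257.10 K

257.10 K


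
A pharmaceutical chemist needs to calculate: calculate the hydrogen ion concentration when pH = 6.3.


[H+] = 10^(-pH) = 10^(-6.3)
= 5.01×10^-7 M

5.01×10^-7 M


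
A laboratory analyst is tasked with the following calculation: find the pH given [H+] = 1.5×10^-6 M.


pH = -log10([H+]) = -log10(1.5×10^-6)
= 6 - log10(1.5)
= 6 - 0.18
= 5.82

5.82


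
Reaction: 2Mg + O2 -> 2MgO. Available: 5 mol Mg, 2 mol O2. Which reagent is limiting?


Mole ratio available / coefficient:
  Mg: 5/2 = 2.500
  O2: 2/1 = 2.000
Smaller ratio is limiting.

O2


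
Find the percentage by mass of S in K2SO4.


M(K2SO4) = 2×39.1 + 1×32.07 + 4×16.0 = 174.27 g/mol
Mass of S = 1 × 32.07 = 32.07 g/mol
% S = 32.07/174.27 × 100 = 18.40%

18.40%


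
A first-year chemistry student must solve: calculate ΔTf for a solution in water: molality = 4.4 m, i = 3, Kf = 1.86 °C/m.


ΔTf = Kf × m × i
= 1.86 × 4.4 × 3
= 24.552 °C

24.552 °C


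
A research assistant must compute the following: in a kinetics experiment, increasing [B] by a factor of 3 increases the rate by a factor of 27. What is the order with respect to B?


rate ∝ [B]^n
3^n = 27 → n = 3
Order in B: 3

3


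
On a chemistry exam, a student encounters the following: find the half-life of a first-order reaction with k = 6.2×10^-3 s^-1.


t½ = ln2/k = 0.693147/(6.2×10^-3 s^-1)
= 111.8 s

111.8 s


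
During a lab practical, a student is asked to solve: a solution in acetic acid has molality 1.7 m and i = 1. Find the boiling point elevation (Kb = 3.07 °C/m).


ΔTb = Kb × m × i
= 3.07 × 1.7 × 1
= 5.219 °C

5.219 °C


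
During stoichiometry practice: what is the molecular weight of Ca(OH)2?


M(Ca(OH)2) = 1×40.08 + 2×16.0 + 2×1.008
= 40.08 + 32.0 + 2.02
= 74.1 g/mol

74.1 g/mol


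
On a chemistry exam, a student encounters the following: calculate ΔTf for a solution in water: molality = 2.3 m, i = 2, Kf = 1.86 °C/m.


ΔTf = Kf × m × i
= 1.86 × 2.3 × 2
= 8.556 °C

8.556 °C


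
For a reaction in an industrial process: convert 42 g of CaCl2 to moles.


M(CaCl2) = 110.98 g/mol
n = mass/M = 42/110.98 = 0.3784 mol

0.3784 mol


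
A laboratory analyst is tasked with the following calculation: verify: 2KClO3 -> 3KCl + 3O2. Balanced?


Equation: 2KClO3 -> 3KCl + 3O2
Check atoms: Cl: 2≠3, K: 2≠3, O: 6=6
Not balanced

No, not balanced


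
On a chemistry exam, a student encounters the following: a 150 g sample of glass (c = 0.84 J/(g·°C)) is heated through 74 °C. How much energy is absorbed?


q = mcΔT = 150 × 0.84 × 74
= 9324.00 J

9324.00 J


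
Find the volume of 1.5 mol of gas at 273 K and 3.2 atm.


PV = nRT  (R = 0.08206 L·atm/(mol·K))
V = nRT/P = 1.5×0.08206×273/3.2
= 10.501 L

10.501 L


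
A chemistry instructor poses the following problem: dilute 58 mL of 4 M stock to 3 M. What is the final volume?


C1V1 = C2V2
4 × 58 = 3 × V2
V2 = 232/3 = 77.33 mL

77.33 mL


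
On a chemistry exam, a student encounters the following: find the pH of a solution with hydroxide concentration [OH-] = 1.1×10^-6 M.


pOH = -log10([OH-]) = -log10(1.1×10^-6)
= 6 - log10(1.1) = 5.96
pH = 14 - pOH = 14 - 5.96 = 8.04

8.04


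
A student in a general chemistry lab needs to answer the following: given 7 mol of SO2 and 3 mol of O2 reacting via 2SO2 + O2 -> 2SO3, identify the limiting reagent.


Mole ratio available / coefficient:
  SO2: 7/2 = 3.500
  O2: 3/1 = 3.000
Smaller ratio is limiting.

O2


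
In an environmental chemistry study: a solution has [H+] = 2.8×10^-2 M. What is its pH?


pH = -log10([H+]) = -log10(2.8×10^-2)
= 2 - log10(2.8)
= 2 - 0.45
= 1.55

1.55


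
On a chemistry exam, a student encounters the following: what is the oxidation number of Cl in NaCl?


halide: -1
Oxidation number: -1

-1


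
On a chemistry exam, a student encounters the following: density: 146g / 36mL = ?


ρ = mass/volume
= 146/36
= 4.056 g/mL

4.056 g/mL


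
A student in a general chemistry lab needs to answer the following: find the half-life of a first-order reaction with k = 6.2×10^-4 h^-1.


t½ = ln2/k = 0.693147/(6.2×10^-4 h^-1)
= 1118 h

1118 h


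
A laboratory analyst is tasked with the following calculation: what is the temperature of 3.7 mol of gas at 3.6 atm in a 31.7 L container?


PV = nRT  (R = 0.08206 L·atm/(mol·K))
T = PV/(nR) = 3.6×31.7/(3.7×0.08206)
= 114.12/0.303622
= 375.86 K

375.86 K


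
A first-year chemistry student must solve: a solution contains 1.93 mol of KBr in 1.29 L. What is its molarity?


M = n/V = 1.93/1.29 = 1.496 mol/L

1.496 M


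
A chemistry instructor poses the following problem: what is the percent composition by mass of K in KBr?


M(KBr) = 1×39.1 + 1×79.9 = 119.00 g/mol
Mass of K = 1 × 39.1 = 39.10 g/mol
% K = 39.10/119.00 × 100 = 32.86%

32.86%


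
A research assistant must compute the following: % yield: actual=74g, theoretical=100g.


% yield = actual/theoretical × 100
= 74/100 × 100
= 74.0%

74.0%


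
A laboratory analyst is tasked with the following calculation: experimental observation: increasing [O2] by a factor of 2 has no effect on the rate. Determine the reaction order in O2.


rate ∝ [O2]^n
rate ∝ [O2]^0
Order in O2: 0

0


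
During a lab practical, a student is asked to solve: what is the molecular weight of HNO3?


M(HNO3) = 1×1.008 + 1×14.01 + 3×16.0
= 1.01 + 14.01 + 48.0
= 63.02 g/mol

63.02 g/mol


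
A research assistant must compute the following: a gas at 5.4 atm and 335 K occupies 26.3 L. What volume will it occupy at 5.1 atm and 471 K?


P1V1/T1 = P2V2/T2
V2 = P1V1T2/(T1P2)
= 5.4×26.3×471/(335×5.1)
= 39.152 L

39.152 L


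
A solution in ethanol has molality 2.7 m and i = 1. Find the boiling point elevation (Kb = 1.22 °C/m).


ΔTb = Kb × m × i
= 1.22 × 2.7 × 1
= 3.294 °C

3.294 °C


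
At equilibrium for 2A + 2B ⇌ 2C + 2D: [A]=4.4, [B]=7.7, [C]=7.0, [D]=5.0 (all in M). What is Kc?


Kc = [C]^2[D]^2/([A]^2[B]^2)
= (7.0^2 × 5.0^2)/(4.4^2 × 7.7^2)
= 1225/1147.8544
= 1.067

1.067


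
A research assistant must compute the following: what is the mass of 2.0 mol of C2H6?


M(C2H6) = 30.07 g/mol
mass = n × M = 2.0 × 30.07 = 60.14 g

60.14 g


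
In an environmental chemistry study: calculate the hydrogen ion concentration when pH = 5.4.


[H+] = 10^(-pH) = 10^(-5.4)
= 3.98×10^-6 M

3.98×10^-6 M


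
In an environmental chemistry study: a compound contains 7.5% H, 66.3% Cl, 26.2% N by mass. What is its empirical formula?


Assume 100 g sample. Moles of each element:
  H: 7.5/1.008 = 7.44 mol
  Cl: 66.3/35.45 = 1.87 mol
  N: 26.2/14.01 = 1.87 mol
Divide by smallest (1.87):
  H: 7.44/1.87 = 3.98
  Cl: 1.87/1.87 = 1.0
  N: 1.87/1.87 = 1.0
Empirical formula: NH4Cl

NH4Cl


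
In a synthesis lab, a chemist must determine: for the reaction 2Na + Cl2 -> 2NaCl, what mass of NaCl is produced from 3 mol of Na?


Mole ratio NaCl:Na = 2:2
n(NaCl) = 3 × 2/2 = 3.000 mol
mass = 3.000 × 58.44 = 175.32 g

175.32 g


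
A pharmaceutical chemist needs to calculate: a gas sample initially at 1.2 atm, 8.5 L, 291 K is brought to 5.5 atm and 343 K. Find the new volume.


P1V1/T1 = P2V2/T2
V2 = P1V1T2/(T1P2)
= 1.2×8.5×343/(291×5.5)
= 2.186 L

2.186 L


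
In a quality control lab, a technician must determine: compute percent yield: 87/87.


% yield = actual/theoretical × 100
= 87/87 × 100
= 100.0%

100.0%


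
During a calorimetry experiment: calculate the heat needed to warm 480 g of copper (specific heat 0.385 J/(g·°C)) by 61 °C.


q = mcΔT = 480 × 0.385 × 61
= 11272.80 J

11272.80 J


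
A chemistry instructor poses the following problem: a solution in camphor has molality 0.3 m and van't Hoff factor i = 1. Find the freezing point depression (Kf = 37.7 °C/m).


ΔTf = Kf × m × i
= 37.7 × 0.3 × 1
= 11.31 °C

11.31 °C


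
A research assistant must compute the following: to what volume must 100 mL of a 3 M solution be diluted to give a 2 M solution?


C1V1 = C2V2
3 × 100 = 2 × V2
V2 = 300/2 = 150.0 mL

150.0 mL


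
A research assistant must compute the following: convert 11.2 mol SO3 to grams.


M(SO3) = 80.07 g/mol
mass = n × M = 11.2 × 80.07 = 896.78 g

896.78 g


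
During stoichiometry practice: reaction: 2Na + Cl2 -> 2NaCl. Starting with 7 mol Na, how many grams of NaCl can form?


Mole ratio NaCl:Na = 2:2
n(NaCl) = 7 × 2/2 = 7.000 mol
mass = 7.000 × 58.44 = 409.08 g

409.08 g


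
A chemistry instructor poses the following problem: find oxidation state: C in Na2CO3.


2(+1) + x + 3(-2) = 0, so x = +4
Oxidation number: +4

+4


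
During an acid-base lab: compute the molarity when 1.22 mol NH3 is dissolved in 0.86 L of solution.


M = n/V = 1.22/0.86 = 1.419 mol/L

1.419 M


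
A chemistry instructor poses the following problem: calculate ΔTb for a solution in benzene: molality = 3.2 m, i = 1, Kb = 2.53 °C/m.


ΔTb = Kb × m × i
= 2.53 × 3.2 × 1
= 8.096 °C

8.096 °C


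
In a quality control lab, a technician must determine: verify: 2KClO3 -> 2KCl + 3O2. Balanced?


Equation: 2KClO3 -> 2KCl + 3O2
Check atoms: Cl: 2=2, K: 2=2, O: 6=6
Balanced

Yes, balanced


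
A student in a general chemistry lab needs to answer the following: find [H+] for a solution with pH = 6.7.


[H+] = 10^(-pH) = 10^(-6.7)
= 2.0×10^-7 M

2.0×10^-7 M


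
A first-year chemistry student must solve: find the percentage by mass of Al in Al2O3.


M(Al2O3) = 2×26.98 + 3×16.0 = 101.96 g/mol
Mass of Al = 2 × 26.98 = 53.96 g/mol
% Al = 53.96/101.96 × 100 = 52.92%

52.92%


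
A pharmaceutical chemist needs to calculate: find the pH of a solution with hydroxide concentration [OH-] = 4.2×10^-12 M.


pOH = -log10([OH-]) = -log10(4.2×10^-12)
= 12 - log10(4.2) = 11.38
pH = 14 - pOH = 14 - 11.38 = 2.62

2.62


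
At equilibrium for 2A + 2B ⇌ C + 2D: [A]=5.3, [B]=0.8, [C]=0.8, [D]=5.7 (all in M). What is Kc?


Kc = [C][D]^2/([A]^2[B]^2)
= (0.8^1 × 5.7^2)/(5.3^2 × 0.8^2)
= 25.992/17.9776
= 1.446

1.446


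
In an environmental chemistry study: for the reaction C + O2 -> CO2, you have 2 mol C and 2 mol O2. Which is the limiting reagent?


Mole ratio available / coefficient:
  C: 2/1 = 2.000
  O2: 2/1 = 2.000
Smaller ratio is limiting.

neither (stoichiometric); C and O2 are fully consumed


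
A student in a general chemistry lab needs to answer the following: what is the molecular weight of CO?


M(CO) = 1×12.01 + 1×16.0
= 12.01 + 16.0
= 28.01 g/mol

28.01 g/mol


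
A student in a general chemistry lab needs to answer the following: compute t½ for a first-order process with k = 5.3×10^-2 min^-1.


t½ = ln2/k = 0.693147/(5.3×10^-2 min^-1)
= 13.08 min

13.08 min


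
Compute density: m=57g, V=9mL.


ρ = mass/volume
= 57/9
= 6.333 g/mL

6.333 g/mL


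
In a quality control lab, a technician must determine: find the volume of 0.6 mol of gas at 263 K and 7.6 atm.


PV = nRT  (R = 0.08206 L·atm/(mol·K))
V = nRT/P = 0.6×0.08206×263/7.6
= 1.704 L

1.704 L


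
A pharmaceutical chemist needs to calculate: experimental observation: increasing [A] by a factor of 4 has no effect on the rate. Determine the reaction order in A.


rate ∝ [A]^n
rate ∝ [A]^0
Order in A: 0

0


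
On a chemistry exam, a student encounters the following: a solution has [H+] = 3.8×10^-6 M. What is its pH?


pH = -log10([H+]) = -log10(3.8×10^-6)
= 6 - log10(3.8)
= 6 - 0.58
= 5.42

5.42


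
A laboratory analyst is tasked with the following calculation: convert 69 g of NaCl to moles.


M(NaCl) = 58.44 g/mol
n = mass/M = 69/58.44 = 1.1807 mol

1.1807 mol


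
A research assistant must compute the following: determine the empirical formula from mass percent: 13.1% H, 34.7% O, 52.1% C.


Assume 100 g sample. Moles of each element:
  H: 13.1/1.008 = 12.996 mol
  O: 34.7/16.0 = 2.169 mol
  C: 52.1/12.01 = 4.338 mol
Divide by smallest (2.169):
  H: 12.996/2.169 = 5.99
  O: 2.169/2.169 = 1.0
  C: 4.338/2.169 = 2.0
Empirical formula: C2H6O

C2H6O


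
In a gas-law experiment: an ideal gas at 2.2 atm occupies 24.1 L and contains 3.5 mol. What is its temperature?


PV = nRT  (R = 0.08206 L·atm/(mol·K))
T = PV/(nR) = 2.2×24.1/(3.5×0.08206)
= 53.02/0.287210
= 184.60 K

184.60 K


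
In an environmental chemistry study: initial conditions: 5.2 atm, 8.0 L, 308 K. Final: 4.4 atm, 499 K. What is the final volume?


P1V1/T1 = P2V2/T2
V2 = P1V1T2/(T1P2)
= 5.2×8.0×499/(308×4.4)
= 15.318 L

15.318 L


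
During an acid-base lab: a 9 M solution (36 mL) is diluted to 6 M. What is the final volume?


C1V1 = C2V2
9 × 36 = 6 × V2
V2 = 324/6 = 54.0 mL

54.0 mL


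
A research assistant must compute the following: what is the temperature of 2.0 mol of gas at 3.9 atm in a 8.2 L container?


PV = nRT  (R = 0.08206 L·atm/(mol·K))
T = PV/(nR) = 3.9×8.2/(2.0×0.08206)
= 31.98/0.164120
= 194.86 K

194.86 K


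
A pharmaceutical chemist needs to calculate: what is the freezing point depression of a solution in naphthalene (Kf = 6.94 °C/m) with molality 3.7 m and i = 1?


ΔTf = Kf × m × i
= 6.94 × 3.7 × 1
= 25.678 °C

25.678 °C


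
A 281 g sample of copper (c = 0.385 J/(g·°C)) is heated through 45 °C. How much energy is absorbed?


q = mcΔT = 281 × 0.385 × 45
= 4868.33 J

4868.33 J


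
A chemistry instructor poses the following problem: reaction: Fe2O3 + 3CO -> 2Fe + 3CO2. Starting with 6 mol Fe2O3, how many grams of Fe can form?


Mole ratio Fe:Fe2O3 = 2:1
n(Fe) = 6 × 2/1 = 12.000 mol
mass = 12.000 × 55.85 = 670.2 g

670.2 g


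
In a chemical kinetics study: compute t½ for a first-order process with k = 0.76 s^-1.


t½ = ln2/k = 0.693147/(0.76 s^-1)
= 0.9120 s

0.9120 s


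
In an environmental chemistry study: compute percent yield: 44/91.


% yield = actual/theoretical × 100
= 44/91 × 100
= 48.35%

48.35%


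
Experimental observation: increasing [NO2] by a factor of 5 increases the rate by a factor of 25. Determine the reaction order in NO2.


rate ∝ [NO2]^n
5^n = 25 → n = 2
Order in NO2: 2

2


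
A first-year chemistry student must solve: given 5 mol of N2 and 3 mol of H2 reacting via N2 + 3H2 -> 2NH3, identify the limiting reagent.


Mole ratio available / coefficient:
  N2: 5/1 = 5.000
  H2: 3/3 = 1.000
Smaller ratio is limiting.

H2


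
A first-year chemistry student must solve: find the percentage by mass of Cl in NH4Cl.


M(NH4Cl) = 1×14.01 + 4×1.008 + 1×35.45 = 53.492 g/mol
Mass of Cl = 1 × 35.45 = 35.45 g/mol
% Cl = 35.45/53.492 × 100 = 66.27%

66.27%


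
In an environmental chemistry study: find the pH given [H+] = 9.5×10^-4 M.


pH = -log10([H+]) = -log10(9.5×10^-4)
= 4 - log10(9.5)
= 4 - 0.98
= 3.02

3.02


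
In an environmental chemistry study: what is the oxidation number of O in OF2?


F is always -1; 2(-1) + x = 0, so O = +2
Oxidation number: +2

+2


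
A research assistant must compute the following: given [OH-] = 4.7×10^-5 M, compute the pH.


pOH = -log10([OH-]) = -log10(4.7×10^-5)
= 5 - log10(4.7) = 4.33
pH = 14 - pOH = 14 - 4.33 = 9.67

9.67


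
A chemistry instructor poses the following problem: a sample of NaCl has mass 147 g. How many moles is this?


M(NaCl) = 58.44 g/mol
n = mass/M = 147/58.44 = 2.5154 mol

2.5154 mol


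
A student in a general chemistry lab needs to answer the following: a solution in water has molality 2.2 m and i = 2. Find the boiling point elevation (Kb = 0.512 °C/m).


ΔTb = Kb × m × i
= 0.512 × 2.2 × 2
= 2.2528 °C

2.2528 °C


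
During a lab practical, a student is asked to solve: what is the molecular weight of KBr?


M(KBr) = 1×39.1 + 1×79.9
= 39.1 + 79.9
= 119.0 g/mol

119.0 g/mol


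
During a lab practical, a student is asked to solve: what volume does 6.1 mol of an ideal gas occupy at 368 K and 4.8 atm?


PV = nRT  (R = 0.08206 L·atm/(mol·K))
V = nRT/P = 6.1×0.08206×368/4.8
= 38.377 L

38.377 L


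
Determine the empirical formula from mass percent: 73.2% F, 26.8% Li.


Assume 100 g sample. Moles of each element:
  F: 73.2/19.0 = 3.853 mol
  Li: 26.8/6.94 = 3.862 mol
Divide by smallest (3.853):
  F: 3.853/3.853 = 1.0
  Li: 3.862/3.853 = 1.0
Empirical formula: LiF

LiF


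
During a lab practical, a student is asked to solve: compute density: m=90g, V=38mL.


ρ = mass/volume
= 90/38
= 2.368 g/mL

2.368 g/mL


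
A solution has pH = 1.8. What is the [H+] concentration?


[H+] = 10^(-pH) = 10^(-1.8)
= 1.58×10^-2 M

1.58×10^-2 M


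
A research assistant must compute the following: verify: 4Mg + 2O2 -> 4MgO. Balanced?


Equation: 4Mg + 2O2 -> 4MgO
Check atoms: Mg: 4=4, O: 4=4
Balanced

Yes, balanced


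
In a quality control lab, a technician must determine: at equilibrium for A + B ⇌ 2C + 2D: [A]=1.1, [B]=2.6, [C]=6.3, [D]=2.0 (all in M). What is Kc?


Kc = [C]^2[D]^2/([A][B])
= (6.3^2 × 2.0^2)/(1.1^1 × 2.6^1)
= 158.76/2.86
= 55.51

55.51


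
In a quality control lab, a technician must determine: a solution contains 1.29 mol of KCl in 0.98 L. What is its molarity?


M = n/V = 1.29/0.98 = 1.316 mol/L

1.316 M


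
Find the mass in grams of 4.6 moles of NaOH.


M(NaOH) = 40.0 g/mol
mass = n × M = 4.6 × 40.0 = 184.00 g

184.00 g


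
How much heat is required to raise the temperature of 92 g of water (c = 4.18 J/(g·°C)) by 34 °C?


q = mcΔT = 92 × 4.18 × 34
= 13075.04 J

13075.04 J


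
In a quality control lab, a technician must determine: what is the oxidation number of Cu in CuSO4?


Sulfate is -2, so Cu = +2
Oxidation number: +2

+2


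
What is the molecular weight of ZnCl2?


M(ZnCl2) = 1×65.38 + 2×35.45
= 65.38 + 70.9
= 136.28 g/mol

136.28 g/mol


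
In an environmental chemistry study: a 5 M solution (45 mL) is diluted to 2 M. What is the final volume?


C1V1 = C2V2
5 × 45 = 2 × V2
V2 = 225/2 = 112.5 mL

112.5 mL


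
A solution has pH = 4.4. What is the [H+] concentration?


[H+] = 10^(-pH) = 10^(-4.4)
= 3.98×10^-5 M

3.98×10^-5 M


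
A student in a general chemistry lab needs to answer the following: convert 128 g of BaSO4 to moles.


M(BaSO4) = 233.4 g/mol
n = mass/M = 128/233.4 = 0.5484 mol

0.5484 mol


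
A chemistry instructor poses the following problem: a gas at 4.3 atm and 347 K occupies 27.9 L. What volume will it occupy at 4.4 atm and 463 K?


P1V1/T1 = P2V2/T2
V2 = P1V1T2/(T1P2)
= 4.3×27.9×463/(347×4.4)
= 36.381 L

36.381 L


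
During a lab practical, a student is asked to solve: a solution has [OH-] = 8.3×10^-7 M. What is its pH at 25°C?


pOH = -log10([OH-]) = -log10(8.3×10^-7)
= 7 - log10(8.3) = 6.08
pH = 14 - pOH = 14 - 6.08 = 7.92

7.92


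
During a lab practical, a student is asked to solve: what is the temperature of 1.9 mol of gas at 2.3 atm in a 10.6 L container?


PV = nRT  (R = 0.08206 L·atm/(mol·K))
T = PV/(nR) = 2.3×10.6/(1.9×0.08206)
= 24.38/0.155914
= 156.37 K

156.37 K


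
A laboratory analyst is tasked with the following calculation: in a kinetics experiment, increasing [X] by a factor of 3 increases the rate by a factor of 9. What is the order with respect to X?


rate ∝ [X]^n
3^n = 9 → n = 2
Order in X: 2

2


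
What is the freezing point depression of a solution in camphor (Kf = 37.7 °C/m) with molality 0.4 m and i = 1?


ΔTf = Kf × m × i
= 37.7 × 0.4 × 1
= 15.08 °C

15.08 °C


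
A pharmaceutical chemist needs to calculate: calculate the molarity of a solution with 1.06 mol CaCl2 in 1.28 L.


M = n/V = 1.06/1.28 = 0.828 mol/L

0.828 M


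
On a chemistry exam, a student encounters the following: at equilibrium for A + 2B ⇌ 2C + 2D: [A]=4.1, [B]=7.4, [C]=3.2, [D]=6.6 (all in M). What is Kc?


Kc = [C]^2[D]^2/([A][B]^2)
= (3.2^2 × 6.6^2)/(4.1^1 × 7.4^2)
= 446.0544/224.516
= 1.987

1.987


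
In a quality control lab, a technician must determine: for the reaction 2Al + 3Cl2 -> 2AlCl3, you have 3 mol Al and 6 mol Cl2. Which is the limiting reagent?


Mole ratio available / coefficient:
  Al: 3/2 = 1.500
  Cl2: 6/3 = 2.000
Smaller ratio is limiting.

Al


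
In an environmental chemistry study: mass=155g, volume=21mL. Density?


ρ = mass/volume
= 155/21
= 7.381 g/mL

7.381 g/mL


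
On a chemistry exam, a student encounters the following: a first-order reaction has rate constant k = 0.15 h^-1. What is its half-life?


t½ = ln2/k = 0.693147/(0.15 h^-1)
= 4.621 h

4.621 h


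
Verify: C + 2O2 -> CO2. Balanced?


Equation: C + 2O2 -> CO2
Check atoms: C: 1=1, O: 4≠2
Not balanced

No, not balanced


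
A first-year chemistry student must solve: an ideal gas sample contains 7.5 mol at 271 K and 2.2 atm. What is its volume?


PV = nRT  (R = 0.08206 L·atm/(mol·K))
V = nRT/P = 7.5×0.08206×271/2.2
= 75.812 L

75.812 L


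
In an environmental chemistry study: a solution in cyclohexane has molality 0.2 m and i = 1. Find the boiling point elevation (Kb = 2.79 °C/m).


ΔTb = Kb × m × i
= 2.79 × 0.2 × 1
= 0.558 °C

0.558 °C


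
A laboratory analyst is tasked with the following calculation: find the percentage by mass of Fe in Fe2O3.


M(Fe2O3) = 2×55.85 + 3×16.0 = 159.70 g/mol
Mass of Fe = 2 × 55.85 = 111.70 g/mol
% Fe = 111.70/159.70 × 100 = 69.94%

69.94%


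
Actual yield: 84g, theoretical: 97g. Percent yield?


% yield = actual/theoretical × 100
= 84/97 × 100
= 86.6%

86.6%


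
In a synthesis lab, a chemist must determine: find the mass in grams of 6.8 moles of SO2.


M(SO2) = 64.07 g/mol
mass = n × M = 6.8 × 64.07 = 435.68 g

435.68 g


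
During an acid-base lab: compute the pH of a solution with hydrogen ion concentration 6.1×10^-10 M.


pH = -log10([H+]) = -log10(6.1×10^-10)
= 10 - log10(6.1)
= 10 - 0.79
= 9.21

9.21


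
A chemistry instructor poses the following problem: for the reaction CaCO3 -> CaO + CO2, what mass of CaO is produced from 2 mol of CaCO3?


Mole ratio CaO:CaCO3 = 1:1
n(CaO) = 2 × 1/1 = 2.000 mol
mass = 2.000 × 56.08 = 112.16 g

112.16 g


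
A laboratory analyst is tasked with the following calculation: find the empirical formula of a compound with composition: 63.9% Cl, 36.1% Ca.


Assume 100 g sample. Moles of each element:
  Cl: 63.9/35.45 = 1.803 mol
  Ca: 36.1/40.08 = 0.901 mol
Divide by smallest (0.901):
  Cl: 1.803/0.901 = 2.0
  Ca: 0.901/0.901 = 1.0
Empirical formula: CaCl2

CaCl2


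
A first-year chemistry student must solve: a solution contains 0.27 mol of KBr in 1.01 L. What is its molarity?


M = n/V = 0.27/1.01 = 0.267 mol/L

0.267 M


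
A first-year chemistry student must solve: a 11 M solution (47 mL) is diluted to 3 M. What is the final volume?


C1V1 = C2V2
11 × 47 = 3 × V2
V2 = 517/3 = 172.33 mL

172.33 mL


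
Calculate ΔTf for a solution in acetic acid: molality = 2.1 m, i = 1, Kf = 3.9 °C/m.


ΔTf = Kf × m × i
= 3.9 × 2.1 × 1
= 8.19 °C

8.19 °C


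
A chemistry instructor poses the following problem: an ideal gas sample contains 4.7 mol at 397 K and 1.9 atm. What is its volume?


PV = nRT  (R = 0.08206 L·atm/(mol·K))
V = nRT/P = 4.7×0.08206×397/1.9
= 80.587 L

80.587 L


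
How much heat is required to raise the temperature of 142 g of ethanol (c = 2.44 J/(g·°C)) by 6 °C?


q = mcΔT = 142 × 2.44 × 6
= 2078.88 J

2078.88 J


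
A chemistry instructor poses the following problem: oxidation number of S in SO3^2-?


x + 3(-2) = -2, so x = +4
Oxidation number: +4

+4


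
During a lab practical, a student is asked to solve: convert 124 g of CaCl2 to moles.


M(CaCl2) = 110.98 g/mol
n = mass/M = 124/110.98 = 1.1173 mol

1.1173 mol


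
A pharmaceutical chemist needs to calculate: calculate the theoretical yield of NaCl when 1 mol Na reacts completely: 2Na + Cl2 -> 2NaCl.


Mole ratio NaCl:Na = 2:2
n(NaCl) = 1 × 2/2 = 1.000 mol
mass = 1.000 × 58.44 = 58.44 g

58.44 g


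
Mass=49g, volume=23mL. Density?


ρ = mass/volume
= 49/23
= 2.13 g/mL

2.13 g/mL


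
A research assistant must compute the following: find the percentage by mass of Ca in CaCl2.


M(CaCl2) = 1×40.08 + 2×35.45 = 110.98 g/mol
Mass of Ca = 1 × 40.08 = 40.08 g/mol
% Ca = 40.08/110.98 × 100 = 36.11%

36.11%


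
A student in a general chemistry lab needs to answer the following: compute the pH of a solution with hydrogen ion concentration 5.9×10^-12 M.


pH = -log10([H+]) = -log10(5.9×10^-12)
= 12 - log10(5.9)
= 12 - 0.77
= 11.23

11.23


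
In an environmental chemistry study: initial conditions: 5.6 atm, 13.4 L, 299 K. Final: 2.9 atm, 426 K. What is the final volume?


P1V1/T1 = P2V2/T2
V2 = P1V1T2/(T1P2)
= 5.6×13.4×426/(299×2.9)
= 36.867 L

36.867 L


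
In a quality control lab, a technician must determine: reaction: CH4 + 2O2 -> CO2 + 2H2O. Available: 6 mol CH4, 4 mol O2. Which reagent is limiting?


Mole ratio available / coefficient:
  CH4: 6/1 = 6.000
  O2: 4/2 = 2.000
Smaller ratio is limiting.

O2


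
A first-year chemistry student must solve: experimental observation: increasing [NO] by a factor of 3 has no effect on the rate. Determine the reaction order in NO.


rate ∝ [NO]^n
rate ∝ [NO]^0
Order in NO: 0

0


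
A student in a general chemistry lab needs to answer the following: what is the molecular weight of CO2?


M(CO2) = 1×12.01 + 2×16.0
= 12.01 + 32.0
= 44.01 g/mol

44.01 g/mol


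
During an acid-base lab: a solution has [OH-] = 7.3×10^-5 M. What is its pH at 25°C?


pOH = -log10([OH-]) = -log10(7.3×10^-5)
= 5 - log10(7.3) = 4.14
pH = 14 - pOH = 14 - 4.14 = 9.86

9.86


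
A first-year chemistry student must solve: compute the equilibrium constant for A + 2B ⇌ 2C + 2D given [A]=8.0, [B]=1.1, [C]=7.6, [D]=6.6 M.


Kc = [C]^2[D]^2/([A][B]^2)
= (7.6^2 × 6.6^2)/(8.0^1 × 1.1^2)
= 2516.0256/9.68
= 259.9

259.9


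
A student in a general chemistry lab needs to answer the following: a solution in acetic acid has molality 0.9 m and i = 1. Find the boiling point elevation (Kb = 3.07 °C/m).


ΔTb = Kb × m × i
= 3.07 × 0.9 × 1
= 2.763 °C

2.763 °C


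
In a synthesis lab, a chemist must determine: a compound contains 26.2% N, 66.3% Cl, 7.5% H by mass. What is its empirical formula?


Assume 100 g sample. Moles of each element:
  N: 26.2/14.01 = 1.87 mol
  Cl: 66.3/35.45 = 1.87 mol
  H: 7.5/1.008 = 7.44 mol
Divide by smallest (1.87):
  N: 1.87/1.87 = 1.0
  Cl: 1.87/1.87 = 1.0
  H: 7.44/1.87 = 3.98
Empirical formula: NH4Cl

NH4Cl


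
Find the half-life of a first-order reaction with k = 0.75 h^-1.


t½ = ln2/k = 0.693147/(0.75 h^-1)
= 0.9242 h

0.9242 h


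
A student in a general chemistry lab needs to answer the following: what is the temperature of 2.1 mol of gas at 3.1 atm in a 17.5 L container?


PV = nRT  (R = 0.08206 L·atm/(mol·K))
T = PV/(nR) = 3.1×17.5/(2.1×0.08206)
= 54.25/0.172326
= 314.81 K

314.81 K


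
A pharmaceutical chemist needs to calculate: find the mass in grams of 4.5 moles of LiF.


M(LiF) = 25.94 g/mol
mass = n × M = 4.5 × 25.94 = 116.73 g

116.73 g


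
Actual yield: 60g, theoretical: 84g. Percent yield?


% yield = actual/theoretical × 100
= 60/84 × 100
= 71.43%

71.43%


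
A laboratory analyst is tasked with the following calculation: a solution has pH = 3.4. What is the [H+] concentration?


[H+] = 10^(-pH) = 10^(-3.4)
= 3.98×10^-4 M

3.98×10^-4 M


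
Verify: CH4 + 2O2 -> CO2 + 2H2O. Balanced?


Equation: CH4 + 2O2 -> CO2 + 2H2O
Check atoms: C: 1=1, H: 4=4, O: 4=4
Balanced

Yes, balanced


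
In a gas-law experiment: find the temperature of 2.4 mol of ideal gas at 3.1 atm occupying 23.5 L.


PV = nRT  (R = 0.08206 L·atm/(mol·K))
T = PV/(nR) = 3.1×23.5/(2.4×0.08206)
= 72.85/0.196944
= 369.90 K

369.90 K


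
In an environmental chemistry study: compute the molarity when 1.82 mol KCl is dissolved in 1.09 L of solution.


M = n/V = 1.82/1.09 = 1.670 mol/L

1.670 M


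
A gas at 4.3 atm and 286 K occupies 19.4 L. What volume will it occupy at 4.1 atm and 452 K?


P1V1/T1 = P2V2/T2
V2 = P1V1T2/(T1P2)
= 4.3×19.4×452/(286×4.1)
= 32.156 L

32.156 L


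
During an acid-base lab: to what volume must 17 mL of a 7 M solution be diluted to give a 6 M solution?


C1V1 = C2V2
7 × 17 = 6 × V2
V2 = 119/6 = 19.83 mL

19.83 mL


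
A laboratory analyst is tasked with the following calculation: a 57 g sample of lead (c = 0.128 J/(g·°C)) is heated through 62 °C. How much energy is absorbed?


q = mcΔT = 57 × 0.128 × 62
= 452.35 J

452.35 J


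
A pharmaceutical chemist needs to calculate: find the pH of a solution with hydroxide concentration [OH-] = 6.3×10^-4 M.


pOH = -log10([OH-]) = -log10(6.3×10^-4)
= 4 - log10(6.3) = 3.2
pH = 14 - pOH = 14 - 3.2 = 10.8

10.8


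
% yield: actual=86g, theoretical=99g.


% yield = actual/theoretical × 100
= 86/99 × 100
= 86.87%

86.87%


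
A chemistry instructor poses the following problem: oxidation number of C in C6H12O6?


6x + 12(+1) + 6(-2) = 0, so x = +0
Oxidation number: +0

+0


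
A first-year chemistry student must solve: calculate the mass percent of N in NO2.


M(NO2) = 1×14.01 + 2×16.0 = 46.01 g/mol
Mass of N = 1 × 14.01 = 14.01 g/mol
% N = 14.01/46.01 × 100 = 30.45%

30.45%


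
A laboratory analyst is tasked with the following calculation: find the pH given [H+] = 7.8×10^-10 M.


pH = -log10([H+]) = -log10(7.8×10^-10)
= 10 - log10(7.8)
= 10 - 0.89
= 9.11

9.11


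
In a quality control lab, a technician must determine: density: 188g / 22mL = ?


ρ = mass/volume
= 188/22
= 8.545 g/mL

8.545 g/mL


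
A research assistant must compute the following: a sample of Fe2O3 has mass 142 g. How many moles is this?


M(Fe2O3) = 159.7 g/mol
n = mass/M = 142/159.7 = 0.8892 mol

0.8892 mol


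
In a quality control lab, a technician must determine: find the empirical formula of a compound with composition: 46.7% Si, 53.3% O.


Assume 100 g sample. Moles of each element:
  Si: 46.7/28.09 = 1.663 mol
  O: 53.3/16.0 = 3.331 mol
Divide by smallest (1.663):
  Si: 1.663/1.663 = 1.0
  O: 3.331/1.663 = 2.0
Empirical formula: SiO2

SiO2


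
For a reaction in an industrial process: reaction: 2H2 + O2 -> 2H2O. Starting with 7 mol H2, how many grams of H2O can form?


Mole ratio H2O:H2 = 2:2
n(H2O) = 7 × 2/2 = 7.000 mol
mass = 7.000 × 18.02 = 126.14 g

126.14 g


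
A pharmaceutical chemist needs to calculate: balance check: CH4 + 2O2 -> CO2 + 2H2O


Equation: CH4 + 2O2 -> CO2 + 2H2O
Check atoms: C: 1=1, H: 4=4, O: 4=4
Balanced

Yes, balanced


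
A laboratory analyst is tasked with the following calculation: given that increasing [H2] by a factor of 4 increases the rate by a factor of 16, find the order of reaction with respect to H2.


rate ∝ [H2]^n
4^n = 16 → n = 2
Order in H2: 2

2


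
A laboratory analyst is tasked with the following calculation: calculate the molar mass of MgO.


M(MgO) = 1×24.31 + 1×16.0
= 24.31 + 16.0
= 40.31 g/mol

40.31 g/mol


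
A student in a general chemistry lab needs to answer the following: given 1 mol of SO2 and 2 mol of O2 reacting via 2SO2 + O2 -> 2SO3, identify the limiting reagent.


Mole ratio available / coefficient:
  SO2: 1/2 = 0.500
  O2: 2/1 = 2.000
Smaller ratio is limiting.

SO2


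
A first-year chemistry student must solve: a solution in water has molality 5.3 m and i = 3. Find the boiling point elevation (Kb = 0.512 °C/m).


ΔTb = Kb × m × i
= 0.512 × 5.3 × 3
= 8.1408 °C

8.1408 °C


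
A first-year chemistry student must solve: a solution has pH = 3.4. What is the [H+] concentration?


[H+] = 10^(-pH) = 10^(-3.4)
= 3.98×10^-4 M

3.98×10^-4 M


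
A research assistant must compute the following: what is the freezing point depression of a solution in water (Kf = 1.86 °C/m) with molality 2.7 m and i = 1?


ΔTf = Kf × m × i
= 1.86 × 2.7 × 1
= 5.022 °C

5.022 °C


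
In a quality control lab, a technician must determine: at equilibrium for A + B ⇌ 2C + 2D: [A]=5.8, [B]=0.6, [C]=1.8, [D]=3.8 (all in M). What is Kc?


Kc = [C]^2[D]^2/([A][B])
= (1.8^2 × 3.8^2)/(5.8^1 × 0.6^1)
= 46.7856/3.48
= 13.44

13.44


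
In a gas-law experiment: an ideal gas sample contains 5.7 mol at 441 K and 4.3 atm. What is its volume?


PV = nRT  (R = 0.08206 L·atm/(mol·K))
V = nRT/P = 5.7×0.08206×441/4.3
= 47.971 L

47.971 L


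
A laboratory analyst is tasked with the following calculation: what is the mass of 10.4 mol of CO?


M(CO) = 28.01 g/mol
mass = n × M = 10.4 × 28.01 = 291.30 g

291.30 g


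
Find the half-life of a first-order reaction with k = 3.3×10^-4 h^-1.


t½ = ln2/k = 0.693147/(3.3×10^-4 h^-1)
= 2100 h

2100 h


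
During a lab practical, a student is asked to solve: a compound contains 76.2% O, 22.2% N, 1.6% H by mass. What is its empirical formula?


Assume 100 g sample. Moles of each element:
  O: 76.2/16.0 = 4.763 mol
  N: 22.2/14.01 = 1.585 mol
  H: 1.6/1.008 = 1.587 mol
Divide by smallest (1.585):
  O: 4.763/1.585 = 3.01
  N: 1.585/1.585 = 1.0
  H: 1.587/1.585 = 1.0
Empirical formula: HNO3

HNO3


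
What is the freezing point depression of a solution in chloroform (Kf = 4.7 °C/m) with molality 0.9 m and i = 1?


ΔTf = Kf × m × i
= 4.7 × 0.9 × 1
= 4.23 °C

4.23 °C


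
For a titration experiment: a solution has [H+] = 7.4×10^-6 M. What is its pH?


pH = -log10([H+]) = -log10(7.4×10^-6)
= 6 - log10(7.4)
= 6 - 0.87
= 5.13

5.13


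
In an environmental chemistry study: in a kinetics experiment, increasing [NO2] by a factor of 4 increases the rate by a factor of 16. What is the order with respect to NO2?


rate ∝ [NO2]^n
4^n = 16 → n = 2
Order in NO2: 2

2


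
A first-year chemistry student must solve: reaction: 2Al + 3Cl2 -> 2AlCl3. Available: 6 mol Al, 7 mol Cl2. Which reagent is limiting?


Mole ratio available / coefficient:
  Al: 6/2 = 3.000
  Cl2: 7/3 = 2.333
Smaller ratio is limiting.

Cl2


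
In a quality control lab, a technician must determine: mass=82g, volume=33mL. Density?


ρ = mass/volume
= 82/33
= 2.485 g/mL

2.485 g/mL


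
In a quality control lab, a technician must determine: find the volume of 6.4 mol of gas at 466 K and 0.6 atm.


PV = nRT  (R = 0.08206 L·atm/(mol·K))
V = nRT/P = 6.4×0.08206×466/0.6
= 407.893 L

407.893 L


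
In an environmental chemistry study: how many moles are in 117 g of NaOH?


M(NaOH) = 40.0 g/mol
n = mass/M = 117/40.0 = 2.925 mol

2.925 mol


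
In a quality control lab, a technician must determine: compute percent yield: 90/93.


% yield = actual/theoretical × 100
= 90/93 × 100
= 96.77%

96.77%


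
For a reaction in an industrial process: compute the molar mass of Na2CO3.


M(Na2CO3) = 2×22.99 + 1×12.01 + 3×16.0
= 45.98 + 12.01 + 48.0
= 105.99 g/mol

105.99 g/mol


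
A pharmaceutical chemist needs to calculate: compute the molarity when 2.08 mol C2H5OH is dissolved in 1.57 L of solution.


M = n/V = 2.08/1.57 = 1.325 mol/L

1.325 M


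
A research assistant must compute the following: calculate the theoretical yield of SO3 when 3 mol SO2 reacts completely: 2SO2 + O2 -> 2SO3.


Mole ratio SO3:SO2 = 2:2
n(SO3) = 3 × 2/2 = 3.000 mol
mass = 3.000 × 80.07 = 240.21 g

240.21 g


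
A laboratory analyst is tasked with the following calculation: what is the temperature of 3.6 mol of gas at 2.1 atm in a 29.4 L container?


PV = nRT  (R = 0.08206 L·atm/(mol·K))
T = PV/(nR) = 2.1×29.4/(3.6×0.08206)
= 61.74/0.295416
= 208.99 K

208.99 K


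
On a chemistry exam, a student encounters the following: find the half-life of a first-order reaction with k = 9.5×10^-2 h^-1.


t½ = ln2/k = 0.693147/(9.5×10^-2 h^-1)
= 7.296 h

7.296 h


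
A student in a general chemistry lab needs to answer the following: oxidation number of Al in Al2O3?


Al is +3
Oxidation number: +3

+3


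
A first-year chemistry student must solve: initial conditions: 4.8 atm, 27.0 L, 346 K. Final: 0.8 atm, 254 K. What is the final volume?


P1V1/T1 = P2V2/T2
V2 = P1V1T2/(T1P2)
= 4.8×27.0×254/(346×0.8)
= 118.925 L

118.925 L


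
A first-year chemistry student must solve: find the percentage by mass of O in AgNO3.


M(AgNO3) = 1×107.87 + 1×14.01 + 3×16.0 = 169.88 g/mol
Mass of O = 3 × 16.0 = 48.00 g/mol
% O = 48.00/169.88 × 100 = 28.26%

28.26%
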